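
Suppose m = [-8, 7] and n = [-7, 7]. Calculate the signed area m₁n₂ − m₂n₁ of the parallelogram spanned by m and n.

-7

(-8)·7 - 7·(-7) = -56 - (-49) = -7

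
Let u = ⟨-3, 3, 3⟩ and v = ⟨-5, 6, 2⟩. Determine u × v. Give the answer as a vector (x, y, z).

(-12, -9, -3)

i: 3·2 - 3·6 = 6 - 18 = -12
j: 3·(-5) - (-3)·2 = -15 - (-6) = -9
k: (-3)·6 - 3·(-5) = -18 - (-15) = -3
u × v = (-12, -9, -3)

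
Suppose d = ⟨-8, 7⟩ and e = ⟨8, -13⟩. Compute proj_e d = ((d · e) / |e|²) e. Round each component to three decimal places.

(-5.322, 8.648)

d · e = (-8)·8 + 7·(-13) = -64 - 91 = -155
|e|² = 64 + 169 = 233
proj_e d = (-155/233) · (8, -13) ≈ (-5.322, 8.648)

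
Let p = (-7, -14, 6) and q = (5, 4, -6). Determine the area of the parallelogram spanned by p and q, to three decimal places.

74.216

i: (-14)·(-6) - 6·4 = 84 - 24 = 60
j: 6·5 - (-7)·(-6) = 30 - 42 = -12
k: (-7)·4 - (-14)·5 = -28 - (-70) = 42
p × q = (60, -12, 42)
|p × q| = √(60² + (-12)² + 42²) = √5508 ≈ 74.2159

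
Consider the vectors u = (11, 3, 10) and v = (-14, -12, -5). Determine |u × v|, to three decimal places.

i: 3·(-5) - 10·(-12) = -15 - (-120) = 105
j: 10·(-14) - 11·(-5) = -140 - (-55) = -85
k: 11·(-12) - 3·(-14) = -132 - (-42) = -90
u × v = (105, -85, -90)
|u × v| = √(105² + (-85)² + (-90)²) = √26350 ≈ 162.3268

162.327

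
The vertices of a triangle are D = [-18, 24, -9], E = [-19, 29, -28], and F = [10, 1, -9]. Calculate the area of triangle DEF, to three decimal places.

DE = (-1, 5, -19),  DF = (28, -23, 0)
i: 5·0 - (-19)·(-23) = 0 - 437 = -437
j: (-19)·28 - (-1)·0 = -532 - 0 = -532
k: (-1)·(-23) - 5·28 = 23 - 140 = -117
DE × DF = (-437, -532, -117)
|DE × DF| = √487682 ≈ 698.3423
area = ½ · 698.3423 ≈ 349.171

349.171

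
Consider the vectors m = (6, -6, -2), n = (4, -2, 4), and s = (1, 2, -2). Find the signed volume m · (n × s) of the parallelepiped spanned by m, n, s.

n × s:
i: (-2)·(-2) - 4·2 = 4 - 8 = -4
j: 4·1 - 4·(-2) = 4 - (-8) = 12
k: 4·2 - (-2)·1 = 8 - (-2) = 10
n × s = (-4, 12, 10)
m · (n × s) = 6·(-4) + (-6)·12 + (-2)·10 = -24 - 72 - 20 = -116

-116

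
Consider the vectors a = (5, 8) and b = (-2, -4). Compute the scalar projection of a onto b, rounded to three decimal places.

a · b = 5·(-2) + 8·(-4) = -10 - 32 = -42
|b| = √(4 + 16) = √20 ≈ 4.4721
comp_b a = -42 / √20 ≈ -9.391

-9.391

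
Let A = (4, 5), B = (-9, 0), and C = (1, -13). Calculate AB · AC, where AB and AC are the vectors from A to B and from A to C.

129

AB = B − A = (-13, -5)
AC = C − A = (-3, -18)
AB · AC = (-13)·(-3) + (-5)·(-18) = 39 + 90 = 129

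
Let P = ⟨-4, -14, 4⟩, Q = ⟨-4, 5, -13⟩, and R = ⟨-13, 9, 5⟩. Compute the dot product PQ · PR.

PQ = Q − P = (0, 19, -17)
PR = R − P = (-9, 23, 1)
PQ · PR = 0·(-9) + 19·23 + (-17)·1 = 0 + 437 - 17 = 420

420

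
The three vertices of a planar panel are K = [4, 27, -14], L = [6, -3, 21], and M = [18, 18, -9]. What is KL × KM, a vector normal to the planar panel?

KL = (2, -30, 35)
KM = (14, -9, 5)
i: (-30)·5 - 35·(-9) = -150 - (-315) = 165
j: 35·14 - 2·5 = 490 - 10 = 480
k: 2·(-9) - (-30)·14 = -18 - (-420) = 402
KL × KM = (165, 480, 402)

(165, 480, 402)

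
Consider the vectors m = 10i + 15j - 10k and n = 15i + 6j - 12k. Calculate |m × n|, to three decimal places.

i: 15·(-12) - (-10)·6 = -180 - (-60) = -120
j: (-10)·15 - 10·(-12) = -150 - (-120) = -30
k: 10·6 - 15·15 = 60 - 225 = -165
m × n = (-120, -30, -165)
|m × n| = √((-120)² + (-30)² + (-165)²) = √42525 ≈ 206.2159

206.216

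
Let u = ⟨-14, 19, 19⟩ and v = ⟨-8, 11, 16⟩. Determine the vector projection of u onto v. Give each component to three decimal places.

(-11.338, 15.590, 22.676)

u · v = (-14)·(-8) + 19·11 + 19·16 = 112 + 209 + 304 = 625
|v|² = 64 + 121 + 256 = 441
proj_v u = (625/441) · (-8, 11, 16) ≈ (-11.338, 15.590, 22.676)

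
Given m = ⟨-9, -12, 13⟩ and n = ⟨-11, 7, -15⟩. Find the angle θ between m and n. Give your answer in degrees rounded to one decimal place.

117.1

m · n = (-9)·(-11) + (-12)·7 + 13·(-15) = 99 - 84 - 195 = -180
|m|² = 81 + 144 + 169 = 394,  |m| = √394 ≈ 19.849433
|n|² = 121 + 49 + 225 = 395,  |n| = √395 ≈ 19.874607
cos θ = -180 / (19.849433 · 19.874607) ≈ -0.45627
θ = arccos(-0.45627) ≈ 117.1°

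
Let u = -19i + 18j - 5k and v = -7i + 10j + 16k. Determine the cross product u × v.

i: 18·16 - (-5)·10 = 288 - (-50) = 338
j: (-5)·(-7) - (-19)·16 = 35 - (-304) = 339
k: (-19)·10 - 18·(-7) = -190 - (-126) = -64
u × v = (338, 339, -64)

(338, 339, -64)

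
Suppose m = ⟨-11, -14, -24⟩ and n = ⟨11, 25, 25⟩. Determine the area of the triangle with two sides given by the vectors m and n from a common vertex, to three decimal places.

138.980

i: (-14)·25 - (-24)·25 = -350 - (-600) = 250
j: (-24)·11 - (-11)·25 = -264 - (-275) = 11
k: (-11)·25 - (-14)·11 = -275 - (-154) = -121
m × n = (250, 11, -121)
|m × n| = √(250² + 11² + (-121)²) = √77262 ≈ 277.9604
area = ½ · 277.9604 ≈ 138.980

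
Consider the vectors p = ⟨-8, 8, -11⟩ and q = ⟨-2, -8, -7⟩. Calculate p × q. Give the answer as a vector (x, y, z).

(-144, -34, 80)

i: 8·(-7) - (-11)·(-8) = -56 - 88 = -144
j: (-11)·(-2) - (-8)·(-7) = 22 - 56 = -34
k: (-8)·(-8) - 8·(-2) = 64 - (-16) = 80
p × q = (-144, -34, 80)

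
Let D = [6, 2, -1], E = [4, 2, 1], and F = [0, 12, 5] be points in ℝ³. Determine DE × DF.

DE = (-2, 0, 2)
DF = (-6, 10, 6)
i: 0·6 - 2·10 = 0 - 20 = -20
j: 2·(-6) - (-2)·6 = -12 - (-12) = 0
k: (-2)·10 - 0·(-6) = -20 - 0 = -20
DE × DF = (-20, 0, -20)

(-20, 0, -20)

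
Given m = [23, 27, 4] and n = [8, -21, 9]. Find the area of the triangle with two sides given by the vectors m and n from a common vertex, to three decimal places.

395.650

i: 27·9 - 4·(-21) = 243 - (-84) = 327
j: 4·8 - 23·9 = 32 - 207 = -175
k: 23·(-21) - 27·8 = -483 - 216 = -699
m × n = (327, -175, -699)
|m × n| = √(327² + (-175)² + (-699)²) = √626155 ≈ 791.2996
area = ½ · 791.2996 ≈ 395.650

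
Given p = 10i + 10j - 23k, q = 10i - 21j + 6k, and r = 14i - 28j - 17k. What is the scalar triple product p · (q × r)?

7468

q × r:
i: (-21)·(-17) - 6·(-28) = 357 - (-168) = 525
j: 6·14 - 10·(-17) = 84 - (-170) = 254
k: 10·(-28) - (-21)·14 = -280 - (-294) = 14
q × r = (525, 254, 14)
p · (q × r) = 10·525 + 10·254 + (-23)·14 = 5250 + 2540 - 322 = 7468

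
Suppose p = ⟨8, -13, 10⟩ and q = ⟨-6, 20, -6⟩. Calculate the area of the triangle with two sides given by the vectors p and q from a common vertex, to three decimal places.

i: (-13)·(-6) - 10·20 = 78 - 200 = -122
j: 10·(-6) - 8·(-6) = -60 - (-48) = -12
k: 8·20 - (-13)·(-6) = 160 - 78 = 82
p × q = (-122, -12, 82)
|p × q| = √((-122)² + (-12)² + 82²) = √21752 ≈ 147.4856
area = ½ · 147.4856 ≈ 73.743

73.743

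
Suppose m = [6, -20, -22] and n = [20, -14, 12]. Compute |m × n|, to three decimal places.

813.821

i: (-20)·12 - (-22)·(-14) = -240 - 308 = -548
j: (-22)·20 - 6·12 = -440 - 72 = -512
k: 6·(-14) - (-20)·20 = -84 - (-400) = 316
m × n = (-548, -512, 316)
|m × n| = √((-548)² + (-512)² + 316²) = √662304 ≈ 813.8206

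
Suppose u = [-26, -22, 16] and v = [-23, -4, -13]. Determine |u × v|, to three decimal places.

i: (-22)·(-13) - 16·(-4) = 286 - (-64) = 350
j: 16·(-23) - (-26)·(-13) = -368 - 338 = -706
k: (-26)·(-4) - (-22)·(-23) = 104 - 506 = -402
u × v = (350, -706, -402)
|u × v| = √(350² + (-706)² + (-402)²) = √782540 ≈ 884.6129

884.613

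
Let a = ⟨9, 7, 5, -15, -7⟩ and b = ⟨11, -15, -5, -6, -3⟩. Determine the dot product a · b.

a · b = 9·11 + 7·(-15) + 5·(-5) + (-15)·(-6) + (-7)·(-3) = 99 - 105 - 25 + 90 + 21 = 80

80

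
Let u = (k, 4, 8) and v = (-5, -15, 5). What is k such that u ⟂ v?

u · v = k·(-5) + 4·(-15) + 8·5 = -20 - 5k
Set equal to 0: -5k = 20, so k = -4.

-4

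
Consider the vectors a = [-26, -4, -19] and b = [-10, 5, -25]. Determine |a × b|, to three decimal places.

i: (-4)·(-25) - (-19)·5 = 100 - (-95) = 195
j: (-19)·(-10) - (-26)·(-25) = 190 - 650 = -460
k: (-26)·5 - (-4)·(-10) = -130 - 40 = -170
a × b = (195, -460, -170)
|a × b| = √(195² + (-460)² + (-170)²) = √278525 ≈ 527.7547

527.755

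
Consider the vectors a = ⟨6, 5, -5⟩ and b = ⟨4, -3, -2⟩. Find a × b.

i: 5·(-2) - (-5)·(-3) = -10 - 15 = -25
j: (-5)·4 - 6·(-2) = -20 - (-12) = -8
k: 6·(-3) - 5·4 = -18 - 20 = -38
a × b = (-25, -8, -38)

(-25, -8, -38)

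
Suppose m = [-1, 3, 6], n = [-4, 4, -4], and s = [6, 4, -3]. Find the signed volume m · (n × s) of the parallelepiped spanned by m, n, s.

-352

n × s:
i: 4·(-3) - (-4)·4 = -12 - (-16) = 4
j: (-4)·6 - (-4)·(-3) = -24 - 12 = -36
k: (-4)·4 - 4·6 = -16 - 24 = -40
n × s = (4, -36, -40)
m · (n × s) = (-1)·4 + 3·(-36) + 6·(-40) = -4 - 108 - 240 = -352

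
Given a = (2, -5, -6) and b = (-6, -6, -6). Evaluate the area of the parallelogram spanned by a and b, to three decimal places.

i: (-5)·(-6) - (-6)·(-6) = 30 - 36 = -6
j: (-6)·(-6) - 2·(-6) = 36 - (-12) = 48
k: 2·(-6) - (-5)·(-6) = -12 - 30 = -42
a × b = (-6, 48, -42)
|a × b| = √((-6)² + 48² + (-42)²) = √4104 ≈ 64.0625

64.062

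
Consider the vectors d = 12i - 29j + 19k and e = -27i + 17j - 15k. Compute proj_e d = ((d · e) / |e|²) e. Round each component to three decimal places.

(23.937, -15.072, 13.298)

d · e = 12·(-27) + (-29)·17 + 19·(-15) = -324 - 493 - 285 = -1102
|e|² = 729 + 289 + 225 = 1243
proj_e d = (-1102/1243) · (-27, 17, -15) ≈ (23.937, -15.072, 13.298)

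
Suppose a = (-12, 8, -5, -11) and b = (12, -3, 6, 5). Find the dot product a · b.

-253

a · b = (-12)·12 + 8·(-3) + (-5)·6 + (-11)·5 = -144 - 24 - 30 - 55 = -253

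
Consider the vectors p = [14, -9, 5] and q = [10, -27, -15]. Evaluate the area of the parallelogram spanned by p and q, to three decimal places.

472.699

i: (-9)·(-15) - 5·(-27) = 135 - (-135) = 270
j: 5·10 - 14·(-15) = 50 - (-210) = 260
k: 14·(-27) - (-9)·10 = -378 - (-90) = -288
p × q = (270, 260, -288)
|p × q| = √(270² + 260² + (-288)²) = √223444 ≈ 472.6986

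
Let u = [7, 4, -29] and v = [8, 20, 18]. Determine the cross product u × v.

i: 4·18 - (-29)·20 = 72 - (-580) = 652
j: (-29)·8 - 7·18 = -232 - 126 = -358
k: 7·20 - 4·8 = 140 - 32 = 108
u × v = (652, -358, 108)

(652, -358, 108)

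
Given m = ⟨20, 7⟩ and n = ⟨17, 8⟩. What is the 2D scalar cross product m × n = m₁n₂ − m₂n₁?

41

20·8 - 7·17 = 160 - 119 = 41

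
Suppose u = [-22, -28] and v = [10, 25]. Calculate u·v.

-920

u · v = (-22)·10 + (-28)·25 = -220 - 700 = -920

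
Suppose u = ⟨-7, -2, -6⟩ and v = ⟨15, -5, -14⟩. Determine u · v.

-11

u · v = (-7)·15 + (-2)·(-5) + (-6)·(-14) = -105 + 10 + 84 = -11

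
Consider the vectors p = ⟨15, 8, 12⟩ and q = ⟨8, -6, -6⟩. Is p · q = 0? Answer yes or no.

yes

p · q = 15·8 + 8·(-6) + 12·(-6) = 120 - 48 - 72 = 0
Zero, so the vectors are orthogonal.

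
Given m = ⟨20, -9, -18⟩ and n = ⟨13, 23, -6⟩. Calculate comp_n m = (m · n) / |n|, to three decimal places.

5.943

m · n = 20·13 + (-9)·23 + (-18)·(-6) = 260 - 207 + 108 = 161
|n| = √(169 + 529 + 36) = √734 ≈ 27.0924
comp_n m = 161 / √734 ≈ 5.943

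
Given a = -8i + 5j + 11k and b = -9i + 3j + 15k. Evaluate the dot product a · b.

252

a · b = (-8)·(-9) + 5·3 + 11·15 = 72 + 15 + 165 = 252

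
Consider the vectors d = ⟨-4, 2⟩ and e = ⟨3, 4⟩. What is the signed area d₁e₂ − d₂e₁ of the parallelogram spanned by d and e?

(-4)·4 - 2·3 = -16 - 6 = -22

-22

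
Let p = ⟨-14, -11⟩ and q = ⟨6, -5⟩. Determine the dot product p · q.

-29

p · q = (-14)·6 + (-11)·(-5) = -84 + 55 = -29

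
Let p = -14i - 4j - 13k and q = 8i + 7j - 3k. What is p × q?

(103, -146, -66)

i: (-4)·(-3) - (-13)·7 = 12 - (-91) = 103
j: (-13)·8 - (-14)·(-3) = -104 - 42 = -146
k: (-14)·7 - (-4)·8 = -98 - (-32) = -66
p × q = (103, -146, -66)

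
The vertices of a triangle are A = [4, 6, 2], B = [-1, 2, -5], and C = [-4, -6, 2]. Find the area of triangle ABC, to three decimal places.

52.383

AB = (-5, -4, -7),  AC = (-8, -12, 0)
i: (-4)·0 - (-7)·(-12) = 0 - 84 = -84
j: (-7)·(-8) - (-5)·0 = 56 - 0 = 56
k: (-5)·(-12) - (-4)·(-8) = 60 - 32 = 28
AB × AC = (-84, 56, 28)
|AB × AC| = √10976 ≈ 104.7664
area = ½ · 104.7664 ≈ 52.383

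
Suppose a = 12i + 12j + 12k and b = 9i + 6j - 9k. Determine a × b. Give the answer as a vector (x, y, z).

i: 12·(-9) - 12·6 = -108 - 72 = -180
j: 12·9 - 12·(-9) = 108 - (-108) = 216
k: 12·6 - 12·9 = 72 - 108 = -36
a × b = (-180, 216, -36)

(-180, 216, -36)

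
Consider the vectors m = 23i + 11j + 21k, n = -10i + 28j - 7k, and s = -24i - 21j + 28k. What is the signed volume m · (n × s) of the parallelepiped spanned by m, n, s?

n × s:
i: 28·28 - (-7)·(-21) = 784 - 147 = 637
j: (-7)·(-24) - (-10)·28 = 168 - (-280) = 448
k: (-10)·(-21) - 28·(-24) = 210 - (-672) = 882
n × s = (637, 448, 882)
m · (n × s) = 23·637 + 11·448 + 21·882 = 14651 + 4928 + 18522 = 38101

38101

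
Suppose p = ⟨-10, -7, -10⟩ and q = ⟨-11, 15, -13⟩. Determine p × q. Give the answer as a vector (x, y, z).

(241, -20, -227)

i: (-7)·(-13) - (-10)·15 = 91 - (-150) = 241
j: (-10)·(-11) - (-10)·(-13) = 110 - 130 = -20
k: (-10)·15 - (-7)·(-11) = -150 - 77 = -227
p × q = (241, -20, -227)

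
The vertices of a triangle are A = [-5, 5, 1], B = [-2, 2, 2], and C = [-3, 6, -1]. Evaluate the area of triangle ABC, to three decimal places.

6.519

AB = (3, -3, 1),  AC = (2, 1, -2)
i: (-3)·(-2) - 1·1 = 6 - 1 = 5
j: 1·2 - 3·(-2) = 2 - (-6) = 8
k: 3·1 - (-3)·2 = 3 - (-6) = 9
AB × AC = (5, 8, 9)
|AB × AC| = √170 ≈ 13.0384
area = ½ · 13.0384 ≈ 6.519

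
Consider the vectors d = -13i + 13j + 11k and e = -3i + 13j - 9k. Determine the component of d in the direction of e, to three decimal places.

d · e = (-13)·(-3) + 13·13 + 11·(-9) = 39 + 169 - 99 = 109
|e| = √(9 + 169 + 81) = √259 ≈ 16.0935
comp_e d = 109 / √259 ≈ 6.773

6.773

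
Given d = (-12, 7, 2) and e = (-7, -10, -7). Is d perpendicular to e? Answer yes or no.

yes

d · e = (-12)·(-7) + 7·(-10) + 2·(-7) = 84 - 70 - 14 = 0
Zero, so the vectors are orthogonal.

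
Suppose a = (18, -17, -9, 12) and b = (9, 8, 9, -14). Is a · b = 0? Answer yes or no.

a · b = 18·9 + (-17)·8 + (-9)·9 + 12·(-14) = 162 - 136 - 81 - 168 = -223
Nonzero, so the vectors are not orthogonal.

no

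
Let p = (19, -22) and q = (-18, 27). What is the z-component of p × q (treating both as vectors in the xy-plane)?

19·27 - (-22)·(-18) = 513 - 396 = 117

117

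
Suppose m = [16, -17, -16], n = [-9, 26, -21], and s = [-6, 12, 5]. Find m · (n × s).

n × s:
i: 26·5 - (-21)·12 = 130 - (-252) = 382
j: (-21)·(-6) - (-9)·5 = 126 - (-45) = 171
k: (-9)·12 - 26·(-6) = -108 - (-156) = 48
n × s = (382, 171, 48)
m · (n × s) = 16·382 + (-17)·171 + (-16)·48 = 6112 - 2907 - 768 = 2437

2437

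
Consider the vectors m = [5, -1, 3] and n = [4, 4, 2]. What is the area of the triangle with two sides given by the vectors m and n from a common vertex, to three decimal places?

13.928

i: (-1)·2 - 3·4 = -2 - 12 = -14
j: 3·4 - 5·2 = 12 - 10 = 2
k: 5·4 - (-1)·4 = 20 - (-4) = 24
m × n = (-14, 2, 24)
|m × n| = √((-14)² + 2² + 24²) = √776 ≈ 27.8568
area = ½ · 27.8568 ≈ 13.928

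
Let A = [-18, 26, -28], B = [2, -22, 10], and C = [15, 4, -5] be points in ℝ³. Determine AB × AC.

(-268, 794, 1144)

AB = (20, -48, 38)
AC = (33, -22, 23)
i: (-48)·23 - 38·(-22) = -1104 - (-836) = -268
j: 38·33 - 20·23 = 1254 - 460 = 794
k: 20·(-22) - (-48)·33 = -440 - (-1584) = 1144
AB × AC = (-268, 794, 1144)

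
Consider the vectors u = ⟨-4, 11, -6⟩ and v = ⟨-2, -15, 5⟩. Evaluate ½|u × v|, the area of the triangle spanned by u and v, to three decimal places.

i: 11·5 - (-6)·(-15) = 55 - 90 = -35
j: (-6)·(-2) - (-4)·5 = 12 - (-20) = 32
k: (-4)·(-15) - 11·(-2) = 60 - (-22) = 82
u × v = (-35, 32, 82)
|u × v| = √((-35)² + 32² + 82²) = √8973 ≈ 94.7259
area = ½ · 94.7259 ≈ 47.363

47.363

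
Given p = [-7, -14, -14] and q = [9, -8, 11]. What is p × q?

(-266, -49, 182)

i: (-14)·11 - (-14)·(-8) = -154 - 112 = -266
j: (-14)·9 - (-7)·11 = -126 - (-77) = -49
k: (-7)·(-8) - (-14)·9 = 56 - (-126) = 182
p × q = (-266, -49, 182)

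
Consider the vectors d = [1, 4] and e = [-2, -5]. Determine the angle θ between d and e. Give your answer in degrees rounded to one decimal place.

d · e = 1·(-2) + 4·(-5) = -2 - 20 = -22
|d|² = 1 + 16 = 17,  |d| = √17 ≈ 4.123106
|e|² = 4 + 25 = 29,  |e| = √29 ≈ 5.385165
cos θ = -22 / (4.123106 · 5.385165) ≈ -0.99083
θ = arccos(-0.99083) ≈ 172.2°

172.2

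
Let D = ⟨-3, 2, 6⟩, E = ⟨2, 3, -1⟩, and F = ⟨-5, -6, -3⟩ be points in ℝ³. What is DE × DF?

(-65, 59, -38)

DE = (5, 1, -7)
DF = (-2, -8, -9)
i: 1·(-9) - (-7)·(-8) = -9 - 56 = -65
j: (-7)·(-2) - 5·(-9) = 14 - (-45) = 59
k: 5·(-8) - 1·(-2) = -40 - (-2) = -38
DE × DF = (-65, 59, -38)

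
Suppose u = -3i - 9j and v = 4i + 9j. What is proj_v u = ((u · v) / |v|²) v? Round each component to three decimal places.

u · v = (-3)·4 + (-9)·9 = -12 - 81 = -93
|v|² = 16 + 81 = 97
proj_v u = (-93/97) · (4, 9) ≈ (-3.835, -8.629)

(-3.835, -8.629)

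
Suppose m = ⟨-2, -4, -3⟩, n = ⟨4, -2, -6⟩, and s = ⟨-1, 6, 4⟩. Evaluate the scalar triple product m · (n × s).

n × s:
i: (-2)·4 - (-6)·6 = -8 - (-36) = 28
j: (-6)·(-1) - 4·4 = 6 - 16 = -10
k: 4·6 - (-2)·(-1) = 24 - 2 = 22
n × s = (28, -10, 22)
m · (n × s) = (-2)·28 + (-4)·(-10) + (-3)·22 = -56 + 40 - 66 = -82

-82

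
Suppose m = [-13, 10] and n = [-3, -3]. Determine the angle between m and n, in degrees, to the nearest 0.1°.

m · n = (-13)·(-3) + 10·(-3) = 39 - 30 = 9
|m|² = 169 + 100 = 269,  |m| = √269 ≈ 16.401219
|n|² = 9 + 9 = 18,  |n| = √18 ≈ 4.242641
cos θ = 9 / (16.401219 · 4.242641) ≈ 0.12934
θ = arccos(0.12934) ≈ 82.6°

82.6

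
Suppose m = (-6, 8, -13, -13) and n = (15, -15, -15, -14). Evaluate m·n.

167

m · n = (-6)·15 + 8·(-15) + (-13)·(-15) + (-13)·(-14) = -90 - 120 + 195 + 182 = 167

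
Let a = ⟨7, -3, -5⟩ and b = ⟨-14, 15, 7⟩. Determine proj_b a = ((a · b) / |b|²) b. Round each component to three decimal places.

(5.302, -5.681, -2.651)

a · b = 7·(-14) + (-3)·15 + (-5)·7 = -98 - 45 - 35 = -178
|b|² = 196 + 225 + 49 = 470
proj_b a = (-178/470) · (-14, 15, 7) ≈ (5.302, -5.681, -2.651)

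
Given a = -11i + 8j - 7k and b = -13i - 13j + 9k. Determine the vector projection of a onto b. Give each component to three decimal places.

a · b = (-11)·(-13) + 8·(-13) + (-7)·9 = 143 - 104 - 63 = -24
|b|² = 169 + 169 + 81 = 419
proj_b a = (-24/419) · (-13, -13, 9) ≈ (0.745, 0.745, -0.516)

(0.745, 0.745, -0.516)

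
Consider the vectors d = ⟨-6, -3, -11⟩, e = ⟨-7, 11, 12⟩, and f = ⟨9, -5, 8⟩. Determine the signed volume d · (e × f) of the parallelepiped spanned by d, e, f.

e × f:
i: 11·8 - 12·(-5) = 88 - (-60) = 148
j: 12·9 - (-7)·8 = 108 - (-56) = 164
k: (-7)·(-5) - 11·9 = 35 - 99 = -64
e × f = (148, 164, -64)
d · (e × f) = (-6)·148 + (-3)·164 + (-11)·(-64) = -888 - 492 + 704 = -676

-676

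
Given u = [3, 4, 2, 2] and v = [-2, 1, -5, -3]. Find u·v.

-18

u · v = 3·(-2) + 4·1 + 2·(-5) + 2·(-3) = -6 + 4 - 10 - 6 = -18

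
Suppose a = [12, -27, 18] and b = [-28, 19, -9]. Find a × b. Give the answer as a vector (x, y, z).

(-99, -396, -528)

i: (-27)·(-9) - 18·19 = 243 - 342 = -99
j: 18·(-28) - 12·(-9) = -504 - (-108) = -396
k: 12·19 - (-27)·(-28) = 228 - 756 = -528
a × b = (-99, -396, -528)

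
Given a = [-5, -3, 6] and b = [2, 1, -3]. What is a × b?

(3, -3, 1)

i: (-3)·(-3) - 6·1 = 9 - 6 = 3
j: 6·2 - (-5)·(-3) = 12 - 15 = -3
k: (-5)·1 - (-3)·2 = -5 - (-6) = 1
a × b = (3, -3, 1)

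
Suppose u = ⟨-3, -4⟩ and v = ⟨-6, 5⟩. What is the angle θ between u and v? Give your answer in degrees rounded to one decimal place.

u · v = (-3)·(-6) + (-4)·5 = 18 - 20 = -2
|u|² = 9 + 16 = 25,  |u| = √25 ≈ 5.000000
|v|² = 36 + 25 = 61,  |v| = √61 ≈ 7.810250
cos θ = -2 / (5.000000 · 7.810250) ≈ -0.05121
θ = arccos(-0.05121) ≈ 92.9°

92.9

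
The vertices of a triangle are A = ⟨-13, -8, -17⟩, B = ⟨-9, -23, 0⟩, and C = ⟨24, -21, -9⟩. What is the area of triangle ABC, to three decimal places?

AB = (4, -15, 17),  AC = (37, -13, 8)
i: (-15)·8 - 17·(-13) = -120 - (-221) = 101
j: 17·37 - 4·8 = 629 - 32 = 597
k: 4·(-13) - (-15)·37 = -52 - (-555) = 503
AB × AC = (101, 597, 503)
|AB × AC| = √619619 ≈ 787.1588
area = ½ · 787.1588 ≈ 393.579

393.579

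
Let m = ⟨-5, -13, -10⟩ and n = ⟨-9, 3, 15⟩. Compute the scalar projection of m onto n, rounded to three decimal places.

-8.113

m · n = (-5)·(-9) + (-13)·3 + (-10)·15 = 45 - 39 - 150 = -144
|n| = √(81 + 9 + 225) = √315 ≈ 17.7482
comp_n m = -144 / √315 ≈ -8.113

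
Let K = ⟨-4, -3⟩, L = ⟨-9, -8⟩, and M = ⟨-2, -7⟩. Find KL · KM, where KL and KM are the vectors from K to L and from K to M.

KL = L − K = (-5, -5)
KM = M − K = (2, -4)
KL · KM = (-5)·2 + (-5)·(-4) = -10 + 20 = 10

10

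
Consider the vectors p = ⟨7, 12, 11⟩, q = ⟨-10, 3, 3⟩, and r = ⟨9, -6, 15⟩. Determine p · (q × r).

2928

q × r:
i: 3·15 - 3·(-6) = 45 - (-18) = 63
j: 3·9 - (-10)·15 = 27 - (-150) = 177
k: (-10)·(-6) - 3·9 = 60 - 27 = 33
q × r = (63, 177, 33)
p · (q × r) = 7·63 + 12·177 + 11·33 = 441 + 2124 + 363 = 2928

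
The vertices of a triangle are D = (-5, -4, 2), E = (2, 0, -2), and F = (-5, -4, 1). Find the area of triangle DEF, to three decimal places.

DE = (7, 4, -4),  DF = (0, 0, -1)
i: 4·(-1) - (-4)·0 = -4 - 0 = -4
j: (-4)·0 - 7·(-1) = 0 - (-7) = 7
k: 7·0 - 4·0 = 0 - 0 = 0
DE × DF = (-4, 7, 0)
|DE × DF| = √65 ≈ 8.0623
area = ½ · 8.0623 ≈ 4.031

4.031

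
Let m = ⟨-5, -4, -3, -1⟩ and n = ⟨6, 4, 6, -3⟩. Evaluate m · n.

-61

m · n = (-5)·6 + (-4)·4 + (-3)·6 + (-1)·(-3) = -30 - 16 - 18 + 3 = -61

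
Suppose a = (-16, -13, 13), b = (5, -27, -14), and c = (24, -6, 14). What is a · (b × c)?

20704

b × c:
i: (-27)·14 - (-14)·(-6) = -378 - 84 = -462
j: (-14)·24 - 5·14 = -336 - 70 = -406
k: 5·(-6) - (-27)·24 = -30 - (-648) = 618
b × c = (-462, -406, 618)
a · (b × c) = (-16)·(-462) + (-13)·(-406) + 13·618 = 7392 + 5278 + 8034 = 20704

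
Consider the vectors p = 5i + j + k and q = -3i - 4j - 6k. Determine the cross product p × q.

(-2, 27, -17)

i: 1·(-6) - 1·(-4) = -6 - (-4) = -2
j: 1·(-3) - 5·(-6) = -3 - (-30) = 27
k: 5·(-4) - 1·(-3) = -20 - (-3) = -17
p × q = (-2, 27, -17)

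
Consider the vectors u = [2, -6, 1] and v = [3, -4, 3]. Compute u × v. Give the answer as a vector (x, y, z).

i: (-6)·3 - 1·(-4) = -18 - (-4) = -14
j: 1·3 - 2·3 = 3 - 6 = -3
k: 2·(-4) - (-6)·3 = -8 - (-18) = 10
u × v = (-14, -3, 10)

(-14, -3, 10)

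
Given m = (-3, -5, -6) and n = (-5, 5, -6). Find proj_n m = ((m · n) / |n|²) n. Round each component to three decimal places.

(-1.512, 1.512, -1.814)

m · n = (-3)·(-5) + (-5)·5 + (-6)·(-6) = 15 - 25 + 36 = 26
|n|² = 25 + 25 + 36 = 86
proj_n m = (26/86) · (-5, 5, -6) ≈ (-1.512, 1.512, -1.814)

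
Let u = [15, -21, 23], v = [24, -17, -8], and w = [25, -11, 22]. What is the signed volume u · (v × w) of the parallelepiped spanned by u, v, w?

v × w:
i: (-17)·22 - (-8)·(-11) = -374 - 88 = -462
j: (-8)·25 - 24·22 = -200 - 528 = -728
k: 24·(-11) - (-17)·25 = -264 - (-425) = 161
v × w = (-462, -728, 161)
u · (v × w) = 15·(-462) + (-21)·(-728) + 23·161 = -6930 + 15288 + 3703 = 12061

12061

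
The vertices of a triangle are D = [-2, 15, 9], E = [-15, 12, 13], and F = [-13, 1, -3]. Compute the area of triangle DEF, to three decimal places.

DE = (-13, -3, 4),  DF = (-11, -14, -12)
i: (-3)·(-12) - 4·(-14) = 36 - (-56) = 92
j: 4·(-11) - (-13)·(-12) = -44 - 156 = -200
k: (-13)·(-14) - (-3)·(-11) = 182 - 33 = 149
DE × DF = (92, -200, 149)
|DE × DF| = √70665 ≈ 265.8289
area = ½ · 265.8289 ≈ 132.914

132.914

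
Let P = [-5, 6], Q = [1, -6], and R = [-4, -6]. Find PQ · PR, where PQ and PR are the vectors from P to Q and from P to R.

150

PQ = Q − P = (6, -12)
PR = R − P = (1, -12)
PQ · PR = 6·1 + (-12)·(-12) = 6 + 144 = 150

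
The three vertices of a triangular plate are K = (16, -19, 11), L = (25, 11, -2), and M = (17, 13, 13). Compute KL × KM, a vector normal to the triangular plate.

(476, -31, 258)

KL = (9, 30, -13)
KM = (1, 32, 2)
i: 30·2 - (-13)·32 = 60 - (-416) = 476
j: (-13)·1 - 9·2 = -13 - 18 = -31
k: 9·32 - 30·1 = 288 - 30 = 258
KL × KM = (476, -31, 258)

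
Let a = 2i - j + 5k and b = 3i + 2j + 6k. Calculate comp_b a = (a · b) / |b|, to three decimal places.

4.857

a · b = 2·3 + (-1)·2 + 5·6 = 6 - 2 + 30 = 34
|b| = √(9 + 4 + 36) = √49 ≈ 7.0000
comp_b a = 34 / √49 ≈ 4.857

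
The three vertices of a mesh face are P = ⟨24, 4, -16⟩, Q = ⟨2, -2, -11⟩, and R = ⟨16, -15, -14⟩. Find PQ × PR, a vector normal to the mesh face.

(83, 4, 370)

PQ = (-22, -6, 5)
PR = (-8, -19, 2)
i: (-6)·2 - 5·(-19) = -12 - (-95) = 83
j: 5·(-8) - (-22)·2 = -40 - (-44) = 4
k: (-22)·(-19) - (-6)·(-8) = 418 - 48 = 370
PQ × PR = (83, 4, 370)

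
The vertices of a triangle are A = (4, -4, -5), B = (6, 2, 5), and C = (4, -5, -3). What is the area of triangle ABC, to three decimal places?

11.225

AB = (2, 6, 10),  AC = (0, -1, 2)
i: 6·2 - 10·(-1) = 12 - (-10) = 22
j: 10·0 - 2·2 = 0 - 4 = -4
k: 2·(-1) - 6·0 = -2 - 0 = -2
AB × AC = (22, -4, -2)
|AB × AC| = √504 ≈ 22.4499
area = ½ · 22.4499 ≈ 11.225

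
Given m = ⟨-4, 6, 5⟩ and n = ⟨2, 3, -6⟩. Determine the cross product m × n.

i: 6·(-6) - 5·3 = -36 - 15 = -51
j: 5·2 - (-4)·(-6) = 10 - 24 = -14
k: (-4)·3 - 6·2 = -12 - 12 = -24
m × n = (-51, -14, -24)

(-51, -14, -24)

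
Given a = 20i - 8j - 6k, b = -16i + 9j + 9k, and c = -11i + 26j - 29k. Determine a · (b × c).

b × c:
i: 9·(-29) - 9·26 = -261 - 234 = -495
j: 9·(-11) - (-16)·(-29) = -99 - 464 = -563
k: (-16)·26 - 9·(-11) = -416 - (-99) = -317
b × c = (-495, -563, -317)
a · (b × c) = 20·(-495) + (-8)·(-563) + (-6)·(-317) = -9900 + 4504 + 1902 = -3494

-3494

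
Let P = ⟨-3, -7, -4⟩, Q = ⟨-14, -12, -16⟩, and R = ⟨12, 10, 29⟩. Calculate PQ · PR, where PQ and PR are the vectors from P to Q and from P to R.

PQ = Q − P = (-11, -5, -12)
PR = R − P = (15, 17, 33)
PQ · PR = (-11)·15 + (-5)·17 + (-12)·33 = -165 - 85 - 396 = -646

-646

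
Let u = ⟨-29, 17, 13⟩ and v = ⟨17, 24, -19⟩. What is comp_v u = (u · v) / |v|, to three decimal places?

-9.482

u · v = (-29)·17 + 17·24 + 13·(-19) = -493 + 408 - 247 = -332
|v| = √(289 + 576 + 361) = √1226 ≈ 35.0143
comp_v u = -332 / √1226 ≈ -9.482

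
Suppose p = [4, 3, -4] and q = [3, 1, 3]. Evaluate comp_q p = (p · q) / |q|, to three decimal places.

p · q = 4·3 + 3·1 + (-4)·3 = 12 + 3 - 12 = 3
|q| = √(9 + 1 + 9) = √19 ≈ 4.3589
comp_q p = 3 / √19 ≈ 0.688

0.688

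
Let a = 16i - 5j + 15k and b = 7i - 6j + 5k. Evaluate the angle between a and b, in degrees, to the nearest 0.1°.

23.1

a · b = 16·7 + (-5)·(-6) + 15·5 = 112 + 30 + 75 = 217
|a|² = 256 + 25 + 225 = 506,  |a| = √506 ≈ 22.494444
|b|² = 49 + 36 + 25 = 110,  |b| = √110 ≈ 10.488088
cos θ = 217 / (22.494444 · 10.488088) ≈ 0.91979
θ = arccos(0.91979) ≈ 23.1°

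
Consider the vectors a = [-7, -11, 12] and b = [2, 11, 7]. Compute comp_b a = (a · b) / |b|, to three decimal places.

-3.866

a · b = (-7)·2 + (-11)·11 + 12·7 = -14 - 121 + 84 = -51
|b| = √(4 + 121 + 49) = √174 ≈ 13.1909
comp_b a = -51 / √174 ≈ -3.866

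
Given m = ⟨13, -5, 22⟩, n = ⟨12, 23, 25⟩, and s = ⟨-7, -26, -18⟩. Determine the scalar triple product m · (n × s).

-459

n × s:
i: 23·(-18) - 25·(-26) = -414 - (-650) = 236
j: 25·(-7) - 12·(-18) = -175 - (-216) = 41
k: 12·(-26) - 23·(-7) = -312 - (-161) = -151
n × s = (236, 41, -151)
m · (n × s) = 13·236 + (-5)·41 + 22·(-151) = 3068 - 205 - 3322 = -459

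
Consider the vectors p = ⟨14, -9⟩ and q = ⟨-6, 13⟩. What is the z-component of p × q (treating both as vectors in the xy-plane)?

14·13 - (-9)·(-6) = 182 - 54 = 128

128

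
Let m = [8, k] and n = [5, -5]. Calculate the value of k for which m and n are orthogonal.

8

m · n = 8·5 + k·(-5) = 40 - 5k
Set equal to 0: -5k = -40, so k = 8.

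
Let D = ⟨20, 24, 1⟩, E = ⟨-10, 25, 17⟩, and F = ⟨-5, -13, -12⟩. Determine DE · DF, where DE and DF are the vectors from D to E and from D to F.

505

DE = E − D = (-30, 1, 16)
DF = F − D = (-25, -37, -13)
DE · DF = (-30)·(-25) + 1·(-37) + 16·(-13) = 750 - 37 - 208 = 505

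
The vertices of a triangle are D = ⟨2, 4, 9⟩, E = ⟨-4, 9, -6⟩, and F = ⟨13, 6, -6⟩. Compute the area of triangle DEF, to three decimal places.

DE = (-6, 5, -15),  DF = (11, 2, -15)
i: 5·(-15) - (-15)·2 = -75 - (-30) = -45
j: (-15)·11 - (-6)·(-15) = -165 - 90 = -255
k: (-6)·2 - 5·11 = -12 - 55 = -67
DE × DF = (-45, -255, -67)
|DE × DF| = √71539 ≈ 267.4678
area = ½ · 267.4678 ≈ 133.734

133.734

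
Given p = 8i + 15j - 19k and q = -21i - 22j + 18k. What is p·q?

p · q = 8·(-21) + 15·(-22) + (-19)·18 = -168 - 330 - 342 = -840

-840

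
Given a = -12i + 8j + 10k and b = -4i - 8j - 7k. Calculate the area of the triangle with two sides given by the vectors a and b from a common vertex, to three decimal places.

89.911

i: 8·(-7) - 10·(-8) = -56 - (-80) = 24
j: 10·(-4) - (-12)·(-7) = -40 - 84 = -124
k: (-12)·(-8) - 8·(-4) = 96 - (-32) = 128
a × b = (24, -124, 128)
|a × b| = √(24² + (-124)² + 128²) = √32336 ≈ 179.8221
area = ½ · 179.8221 ≈ 89.911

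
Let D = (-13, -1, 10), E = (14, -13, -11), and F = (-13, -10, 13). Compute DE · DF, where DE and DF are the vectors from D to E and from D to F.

DE = E − D = (27, -12, -21)
DF = F − D = (0, -9, 3)
DE · DF = 27·0 + (-12)·(-9) + (-21)·3 = 0 + 108 - 63 = 45

45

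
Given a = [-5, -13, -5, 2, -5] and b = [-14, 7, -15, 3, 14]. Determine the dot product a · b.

-10

a · b = (-5)·(-14) + (-13)·7 + (-5)·(-15) + 2·3 + (-5)·14 = 70 - 91 + 75 + 6 - 70 = -10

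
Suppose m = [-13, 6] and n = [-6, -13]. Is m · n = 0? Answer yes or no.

yes

m · n = (-13)·(-6) + 6·(-13) = 78 - 78 = 0
Zero, so the vectors are orthogonal.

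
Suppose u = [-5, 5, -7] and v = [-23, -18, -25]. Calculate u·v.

u · v = (-5)·(-23) + 5·(-18) + (-7)·(-25) = 115 - 90 + 175 = 200

200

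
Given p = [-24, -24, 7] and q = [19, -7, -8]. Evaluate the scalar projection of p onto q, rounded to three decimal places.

p · q = (-24)·19 + (-24)·(-7) + 7·(-8) = -456 + 168 - 56 = -344
|q| = √(361 + 49 + 64) = √474 ≈ 21.7715
comp_q p = -344 / √474 ≈ -15.800

-15.800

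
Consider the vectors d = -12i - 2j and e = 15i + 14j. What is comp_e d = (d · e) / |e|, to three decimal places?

-10.137

d · e = (-12)·15 + (-2)·14 = -180 - 28 = -208
|e| = √(225 + 196) = √421 ≈ 20.5183
comp_e d = -208 / √421 ≈ -10.137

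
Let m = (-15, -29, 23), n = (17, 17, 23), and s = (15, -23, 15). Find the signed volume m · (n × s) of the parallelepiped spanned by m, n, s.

-29228

n × s:
i: 17·15 - 23·(-23) = 255 - (-529) = 784
j: 23·15 - 17·15 = 345 - 255 = 90
k: 17·(-23) - 17·15 = -391 - 255 = -646
n × s = (784, 90, -646)
m · (n × s) = (-15)·784 + (-29)·90 + 23·(-646) = -11760 - 2610 - 14858 = -29228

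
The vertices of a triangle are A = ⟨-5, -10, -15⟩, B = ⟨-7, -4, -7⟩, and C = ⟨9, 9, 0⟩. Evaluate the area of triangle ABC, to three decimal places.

AB = (-2, 6, 8),  AC = (14, 19, 15)
i: 6·15 - 8·19 = 90 - 152 = -62
j: 8·14 - (-2)·15 = 112 - (-30) = 142
k: (-2)·19 - 6·14 = -38 - 84 = -122
AB × AC = (-62, 142, -122)
|AB × AC| = √38892 ≈ 197.2105
area = ½ · 197.2105 ≈ 98.605

98.605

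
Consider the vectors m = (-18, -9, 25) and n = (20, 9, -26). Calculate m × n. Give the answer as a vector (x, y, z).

i: (-9)·(-26) - 25·9 = 234 - 225 = 9
j: 25·20 - (-18)·(-26) = 500 - 468 = 32
k: (-18)·9 - (-9)·20 = -162 - (-180) = 18
m × n = (9, 32, 18)

(9, 32, 18)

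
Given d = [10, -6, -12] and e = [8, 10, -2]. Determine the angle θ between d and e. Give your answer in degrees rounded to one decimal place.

d · e = 10·8 + (-6)·10 + (-12)·(-2) = 80 - 60 + 24 = 44
|d|² = 100 + 36 + 144 = 280,  |d| = √280 ≈ 16.733201
|e|² = 64 + 100 + 4 = 168,  |e| = √168 ≈ 12.961481
cos θ = 44 / (16.733201 · 12.961481) ≈ 0.20287
θ = arccos(0.20287) ≈ 78.3°

78.3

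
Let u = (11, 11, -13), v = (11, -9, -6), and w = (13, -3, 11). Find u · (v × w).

v × w:
i: (-9)·11 - (-6)·(-3) = -99 - 18 = -117
j: (-6)·13 - 11·11 = -78 - 121 = -199
k: 11·(-3) - (-9)·13 = -33 - (-117) = 84
v × w = (-117, -199, 84)
u · (v × w) = 11·(-117) + 11·(-199) + (-13)·84 = -1287 - 2189 - 1092 = -4568

-4568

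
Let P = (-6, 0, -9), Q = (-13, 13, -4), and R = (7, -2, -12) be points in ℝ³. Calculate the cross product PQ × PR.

PQ = (-7, 13, 5)
PR = (13, -2, -3)
i: 13·(-3) - 5·(-2) = -39 - (-10) = -29
j: 5·13 - (-7)·(-3) = 65 - 21 = 44
k: (-7)·(-2) - 13·13 = 14 - 169 = -155
PQ × PR = (-29, 44, -155)

(-29, 44, -155)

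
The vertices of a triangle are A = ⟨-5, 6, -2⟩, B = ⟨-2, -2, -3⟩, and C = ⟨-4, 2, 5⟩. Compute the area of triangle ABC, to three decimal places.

32.016

AB = (3, -8, -1),  AC = (1, -4, 7)
i: (-8)·7 - (-1)·(-4) = -56 - 4 = -60
j: (-1)·1 - 3·7 = -1 - 21 = -22
k: 3·(-4) - (-8)·1 = -12 - (-8) = -4
AB × AC = (-60, -22, -4)
|AB × AC| = √4100 ≈ 64.0312
area = ½ · 64.0312 ≈ 32.016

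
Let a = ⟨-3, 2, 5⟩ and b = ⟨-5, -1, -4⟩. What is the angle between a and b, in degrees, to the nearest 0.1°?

a · b = (-3)·(-5) + 2·(-1) + 5·(-4) = 15 - 2 - 20 = -7
|a|² = 9 + 4 + 25 = 38,  |a| = √38 ≈ 6.164414
|b|² = 25 + 1 + 16 = 42,  |b| = √42 ≈ 6.480741
cos θ = -7 / (6.164414 · 6.480741) ≈ -0.17522
θ = arccos(-0.17522) ≈ 100.1°

100.1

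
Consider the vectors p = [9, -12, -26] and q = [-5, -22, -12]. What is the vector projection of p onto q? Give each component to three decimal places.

p · q = 9·(-5) + (-12)·(-22) + (-26)·(-12) = -45 + 264 + 312 = 531
|q|² = 25 + 484 + 144 = 653
proj_q p = (531/653) · (-5, -22, -12) ≈ (-4.066, -17.890, -9.758)

(-4.066, -17.890, -9.758)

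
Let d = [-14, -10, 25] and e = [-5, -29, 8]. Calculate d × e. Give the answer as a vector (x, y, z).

(645, -13, 356)

i: (-10)·8 - 25·(-29) = -80 - (-725) = 645
j: 25·(-5) - (-14)·8 = -125 - (-112) = -13
k: (-14)·(-29) - (-10)·(-5) = 406 - 50 = 356
d × e = (645, -13, 356)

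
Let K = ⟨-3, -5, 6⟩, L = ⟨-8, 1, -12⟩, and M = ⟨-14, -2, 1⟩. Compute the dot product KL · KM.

KL = L − K = (-5, 6, -18)
KM = M − K = (-11, 3, -5)
KL · KM = (-5)·(-11) + 6·3 + (-18)·(-5) = 55 + 18 + 90 = 163

163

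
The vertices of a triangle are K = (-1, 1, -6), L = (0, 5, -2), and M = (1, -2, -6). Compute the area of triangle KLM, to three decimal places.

9.069

KL = (1, 4, 4),  KM = (2, -3, 0)
i: 4·0 - 4·(-3) = 0 - (-12) = 12
j: 4·2 - 1·0 = 8 - 0 = 8
k: 1·(-3) - 4·2 = -3 - 8 = -11
KL × KM = (12, 8, -11)
|KL × KM| = √329 ≈ 18.1384
area = ½ · 18.1384 ≈ 9.069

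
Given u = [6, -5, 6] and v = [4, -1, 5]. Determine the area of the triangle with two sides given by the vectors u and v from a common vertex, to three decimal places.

i: (-5)·5 - 6·(-1) = -25 - (-6) = -19
j: 6·4 - 6·5 = 24 - 30 = -6
k: 6·(-1) - (-5)·4 = -6 - (-20) = 14
u × v = (-19, -6, 14)
|u × v| = √((-19)² + (-6)² + 14²) = √593 ≈ 24.3516
area = ½ · 24.3516 ≈ 12.176

12.176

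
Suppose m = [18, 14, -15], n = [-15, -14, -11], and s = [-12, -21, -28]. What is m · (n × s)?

-3339

n × s:
i: (-14)·(-28) - (-11)·(-21) = 392 - 231 = 161
j: (-11)·(-12) - (-15)·(-28) = 132 - 420 = -288
k: (-15)·(-21) - (-14)·(-12) = 315 - 168 = 147
n × s = (161, -288, 147)
m · (n × s) = 18·161 + 14·(-288) + (-15)·147 = 2898 - 4032 - 2205 = -3339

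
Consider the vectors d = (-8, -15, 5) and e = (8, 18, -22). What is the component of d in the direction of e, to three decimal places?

-15.036

d · e = (-8)·8 + (-15)·18 + 5·(-22) = -64 - 270 - 110 = -444
|e| = √(64 + 324 + 484) = √872 ≈ 29.5296
comp_e d = -444 / √872 ≈ -15.036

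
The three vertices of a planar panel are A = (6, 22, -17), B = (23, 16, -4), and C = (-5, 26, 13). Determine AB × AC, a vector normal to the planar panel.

(-232, -653, 2)

AB = (17, -6, 13)
AC = (-11, 4, 30)
i: (-6)·30 - 13·4 = -180 - 52 = -232
j: 13·(-11) - 17·30 = -143 - 510 = -653
k: 17·4 - (-6)·(-11) = 68 - 66 = 2
AB × AC = (-232, -653, 2)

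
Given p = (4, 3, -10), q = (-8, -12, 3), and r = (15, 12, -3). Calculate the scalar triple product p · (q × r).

q × r:
i: (-12)·(-3) - 3·12 = 36 - 36 = 0
j: 3·15 - (-8)·(-3) = 45 - 24 = 21
k: (-8)·12 - (-12)·15 = -96 - (-180) = 84
q × r = (0, 21, 84)
p · (q × r) = 4·0 + 3·21 + (-10)·84 = 0 + 63 - 840 = -777

-777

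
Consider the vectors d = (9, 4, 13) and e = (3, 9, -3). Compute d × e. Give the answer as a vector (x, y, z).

i: 4·(-3) - 13·9 = -12 - 117 = -129
j: 13·3 - 9·(-3) = 39 - (-27) = 66
k: 9·9 - 4·3 = 81 - 12 = 69
d × e = (-129, 66, 69)

(-129, 66, 69)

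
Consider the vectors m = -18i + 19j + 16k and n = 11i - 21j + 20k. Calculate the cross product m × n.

i: 19·20 - 16·(-21) = 380 - (-336) = 716
j: 16·11 - (-18)·20 = 176 - (-360) = 536
k: (-18)·(-21) - 19·11 = 378 - 209 = 169
m × n = (716, 536, 169)

(716, 536, 169)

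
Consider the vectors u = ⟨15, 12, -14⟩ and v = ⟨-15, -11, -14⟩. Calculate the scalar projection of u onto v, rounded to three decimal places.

-6.916

u · v = 15·(-15) + 12·(-11) + (-14)·(-14) = -225 - 132 + 196 = -161
|v| = √(225 + 121 + 196) = √542 ≈ 23.2809
comp_v u = -161 / √542 ≈ -6.916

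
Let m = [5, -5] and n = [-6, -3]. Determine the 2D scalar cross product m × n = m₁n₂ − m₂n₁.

5·(-3) - (-5)·(-6) = -15 - 30 = -45

-45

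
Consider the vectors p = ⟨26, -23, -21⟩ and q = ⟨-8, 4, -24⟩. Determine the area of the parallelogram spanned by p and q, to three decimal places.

1018.901

i: (-23)·(-24) - (-21)·4 = 552 - (-84) = 636
j: (-21)·(-8) - 26·(-24) = 168 - (-624) = 792
k: 26·4 - (-23)·(-8) = 104 - 184 = -80
p × q = (636, 792, -80)
|p × q| = √(636² + 792² + (-80)²) = √1038160 ≈ 1018.9014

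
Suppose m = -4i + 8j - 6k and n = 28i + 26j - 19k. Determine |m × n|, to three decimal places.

i: 8·(-19) - (-6)·26 = -152 - (-156) = 4
j: (-6)·28 - (-4)·(-19) = -168 - 76 = -244
k: (-4)·26 - 8·28 = -104 - 224 = -328
m × n = (4, -244, -328)
|m × n| = √(4² + (-244)² + (-328)²) = √167136 ≈ 408.8227

408.823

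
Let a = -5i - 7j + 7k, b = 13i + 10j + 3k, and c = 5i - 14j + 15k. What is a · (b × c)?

b × c:
i: 10·15 - 3·(-14) = 150 - (-42) = 192
j: 3·5 - 13·15 = 15 - 195 = -180
k: 13·(-14) - 10·5 = -182 - 50 = -232
b × c = (192, -180, -232)
a · (b × c) = (-5)·192 + (-7)·(-180) + 7·(-232) = -960 + 1260 - 1624 = -1324

-1324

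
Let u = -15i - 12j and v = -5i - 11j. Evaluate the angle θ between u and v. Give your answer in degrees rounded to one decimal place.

26.9

u · v = (-15)·(-5) + (-12)·(-11) = 75 + 132 = 207
|u|² = 225 + 144 = 369,  |u| = √369 ≈ 19.209373
|v|² = 25 + 121 = 146,  |v| = √146 ≈ 12.083046
cos θ = 207 / (19.209373 · 12.083046) ≈ 0.89183
θ = arccos(0.89183) ≈ 26.9°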